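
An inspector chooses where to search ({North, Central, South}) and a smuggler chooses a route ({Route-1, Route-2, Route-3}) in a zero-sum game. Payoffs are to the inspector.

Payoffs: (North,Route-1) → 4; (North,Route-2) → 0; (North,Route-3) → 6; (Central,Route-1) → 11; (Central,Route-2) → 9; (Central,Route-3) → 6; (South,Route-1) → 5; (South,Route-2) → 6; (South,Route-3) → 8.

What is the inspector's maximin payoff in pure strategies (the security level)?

Row minima: North → 0, Central → 6, South → 5.
The best of these is 6.

6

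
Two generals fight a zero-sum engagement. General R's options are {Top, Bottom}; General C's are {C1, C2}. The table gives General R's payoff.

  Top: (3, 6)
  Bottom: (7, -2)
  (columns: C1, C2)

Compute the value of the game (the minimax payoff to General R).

Row minima: Top → 3, Bottom → -2; maximin = 3.
Column maxima: C1 → 7, C2 → 6; minimax = 6.
3 ≠ 6, so there is no saddle point; optimal play is mixed.
Let General R play Top with probability p. Expected payoff against C1: 3p + 7(1−p) = −4p + 7; against C2: 6p + (-2)(1−p) = 8p − 2.
Setting these equal: −4p + 7 = 8p − 2 ⇒ −12p = -9 ⇒ p = 3/4, and the value is (-4)·(3/4) + 7 = 4.
For General C: with q = P(C1), equating Top's and Bottom's payoffs gives −3q + 6 = 9q − 2 ⇒ q = 2/3.

4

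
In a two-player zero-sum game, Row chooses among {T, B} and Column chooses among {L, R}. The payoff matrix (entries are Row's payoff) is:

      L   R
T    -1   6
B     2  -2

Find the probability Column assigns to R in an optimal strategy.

Row minima: T → -1, B → -2; maximin = -1.
Column maxima: L → 2, R → 6; minimax = 2.
-1 ≠ 2, so there is no saddle point; optimal play is mixed.
Let Row play T with probability p. Expected payoff against L: (-1)p + 2(1−p) = −3p + 2; against R: 6p + (-2)(1−p) = 8p − 2.
Setting these equal: −3p + 2 = 8p − 2 ⇒ −11p = -4 ⇒ p = 4/11, and the value is (-3)·(4/11) + 2 = 10/11.
For Column: with q = P(L), equating T's and B's payoffs gives −7q + 6 = 4q − 2 ⇒ q = 8/11.

3/11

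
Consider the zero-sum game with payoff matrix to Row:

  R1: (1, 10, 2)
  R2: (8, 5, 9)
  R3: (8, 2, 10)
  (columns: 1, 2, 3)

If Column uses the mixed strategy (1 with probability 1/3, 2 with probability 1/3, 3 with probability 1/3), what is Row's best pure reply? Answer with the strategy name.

Expected payoff of R1: (1/3)·1 + (1/3)·10 + (1/3)·2 = 13/3.
Expected payoff of R2: (1/3)·8 + (1/3)·5 + (1/3)·9 = 22/3.
Expected payoff of R3: (1/3)·8 + (1/3)·2 + (1/3)·10 = 20/3.
The largest is 22/3, so Row's best response is R2.

R2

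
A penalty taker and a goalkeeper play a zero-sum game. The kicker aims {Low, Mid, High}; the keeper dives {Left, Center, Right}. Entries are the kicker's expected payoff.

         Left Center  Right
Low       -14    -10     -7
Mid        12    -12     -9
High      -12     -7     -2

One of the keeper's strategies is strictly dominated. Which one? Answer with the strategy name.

Center holds the kicker's payoff strictly below Right in every row: -10 < -7, -12 < -9, -7 < -2.
So Right is strictly dominated for the keeper.

Right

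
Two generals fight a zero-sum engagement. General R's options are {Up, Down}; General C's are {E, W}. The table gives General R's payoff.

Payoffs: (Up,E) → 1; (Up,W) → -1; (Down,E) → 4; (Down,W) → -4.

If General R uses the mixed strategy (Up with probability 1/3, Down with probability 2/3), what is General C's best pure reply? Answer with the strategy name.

W

If General C plays E, General R's expected payoff is (1/3)·1 + (2/3)·4 = 3.
If General C plays W, General R's expected payoff is (1/3)·(-1) + (2/3)·(-4) = -3.
General C minimizes General R's payoff; the smallest is -3, so the best response is W.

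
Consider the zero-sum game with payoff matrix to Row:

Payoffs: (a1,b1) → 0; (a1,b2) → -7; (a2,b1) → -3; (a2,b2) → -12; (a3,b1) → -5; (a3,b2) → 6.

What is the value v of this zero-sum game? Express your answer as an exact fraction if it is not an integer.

Row minima: a1 → -7, a2 → -12, a3 → -5; maximin = -5.
Column maxima: b1 → 0, b2 → 6; minimax = 0.
-5 ≠ 0, so there is no saddle point; optimal play is mixed.
a2 is strictly dominated by a1, so Row never plays it.
On the remaining 2×2 (a1, a3 vs b1, b2):
Let Row play a1 with probability p. Expected payoff against b1: 0p + (-5)(1−p) = 5p − 5; against b2: (-7)p + 6(1−p) = −13p + 6.
Setting these equal: 5p − 5 = −13p + 6 ⇒ 18p = 11 ⇒ p = 11/18, and the value is (5)·(11/18) − 5 = -35/18.
For Column: with q = P(b1), equating a1's and a3's payoffs gives 7q − 7 = −11q + 6 ⇒ q = 13/18.

-35/18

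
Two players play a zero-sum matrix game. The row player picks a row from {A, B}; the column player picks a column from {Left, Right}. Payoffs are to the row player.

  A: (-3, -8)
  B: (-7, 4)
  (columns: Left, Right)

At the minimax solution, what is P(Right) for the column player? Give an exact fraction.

Row minima: A → -8, B → -7; maximin = -7.
Column maxima: Left → -3, Right → 4; minimax = -3.
-7 ≠ -3, so there is no saddle point; optimal play is mixed.
Let the row player play A with probability p. Expected payoff against Left: (-3)p + (-7)(1−p) = 4p − 7; against Right: (-8)p + 4(1−p) = −12p + 4.
Setting these equal: 4p − 7 = −12p + 4 ⇒ 16p = 11 ⇒ p = 11/16, and the value is (4)·(11/16) − 7 = -17/4.
For the column player: with q = P(Left), equating A's and B's payoffs gives 5q − 8 = −11q + 4 ⇒ q = 3/4.

1/4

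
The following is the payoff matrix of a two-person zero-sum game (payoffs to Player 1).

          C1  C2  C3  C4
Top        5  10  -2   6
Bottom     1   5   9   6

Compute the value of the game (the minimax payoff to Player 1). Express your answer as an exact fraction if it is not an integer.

47/15

Row minima: Top → -2, Bottom → 1; maximin = 1.
Column maxima: C1 → 5, C2 → 10, C3 → 9, C4 → 6; minimax = 5.
1 ≠ 5, so there is no saddle point; optimal play is mixed.
C2 is strictly dominated by C1 (it gives Player 1 strictly more in every row), so Player 2 never plays it.
C4 is strictly dominated by C1 (it gives Player 1 strictly more in every row), so Player 2 never plays it.
On the remaining 2×2 (Top, Bottom vs C1, C3):
Let Player 1 play Top with probability p. Expected payoff against C1: 5p + 1(1−p) = 4p + 1; against C3: (-2)p + 9(1−p) = −11p + 9.
Setting these equal: 4p + 1 = −11p + 9 ⇒ 15p = 8 ⇒ p = 8/15, and the value is (4)·(8/15) + 1 = 47/15.
For Player 2: with q = P(C1), equating Top's and Bottom's payoffs gives 7q − 2 = −8q + 9 ⇒ q = 11/15.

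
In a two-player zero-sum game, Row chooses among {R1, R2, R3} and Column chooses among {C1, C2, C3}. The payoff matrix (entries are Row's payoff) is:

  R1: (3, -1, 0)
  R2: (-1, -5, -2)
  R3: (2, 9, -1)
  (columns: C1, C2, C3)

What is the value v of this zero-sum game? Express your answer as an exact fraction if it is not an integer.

-1/11

Row minima: R1 → -1, R2 → -5, R3 → -1; maximin = -1.
Column maxima: C1 → 3, C2 → 9, C3 → 0; minimax = 0.
-1 ≠ 0, so there is no saddle point; optimal play is mixed.
R2 is strictly dominated by R1, so Row never plays it.
C1 is strictly dominated by C3 (it gives Row strictly more in every row), so Column never plays it.
On the remaining 2×2 (R1, R3 vs C2, C3):
Let Row play R1 with probability p. Expected payoff against C2: (-1)p + 9(1−p) = −10p + 9; against C3: 0p + (-1)(1−p) = p − 1.
Setting these equal: −10p + 9 = p − 1 ⇒ −11p = -10 ⇒ p = 10/11, and the value is (-10)·(10/11) + 9 = -1/11.
For Column: with q = P(C2), equating R1's and R3's payoffs gives −q = 10q − 1 ⇒ q = 1/11.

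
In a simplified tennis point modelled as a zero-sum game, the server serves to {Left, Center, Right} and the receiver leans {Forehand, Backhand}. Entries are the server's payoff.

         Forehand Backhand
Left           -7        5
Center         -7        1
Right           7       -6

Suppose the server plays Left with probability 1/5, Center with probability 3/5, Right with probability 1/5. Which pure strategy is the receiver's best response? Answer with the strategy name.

If the receiver plays Forehand, the server's expected payoff is (1/5)·(-7) + (3/5)·(-7) + (1/5)·7 = -21/5.
If the receiver plays Backhand, the server's expected payoff is (1/5)·5 + (3/5)·1 + (1/5)·(-6) = 2/5.
The receiver minimizes the server's payoff; the smallest is -21/5, so the best response is Forehand.

Forehand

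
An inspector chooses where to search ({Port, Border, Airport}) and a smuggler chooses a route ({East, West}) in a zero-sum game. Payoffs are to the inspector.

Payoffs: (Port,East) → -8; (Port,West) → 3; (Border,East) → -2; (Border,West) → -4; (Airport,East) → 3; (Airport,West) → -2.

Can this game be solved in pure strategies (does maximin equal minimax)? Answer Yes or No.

No

Row minima: Port → -8, Border → -4, Airport → -2; maximin = -2.
Column maxima: East → 3, West → 3; minimax = 3.
-2 ≠ 3, so no pure-strategy equilibrium exists.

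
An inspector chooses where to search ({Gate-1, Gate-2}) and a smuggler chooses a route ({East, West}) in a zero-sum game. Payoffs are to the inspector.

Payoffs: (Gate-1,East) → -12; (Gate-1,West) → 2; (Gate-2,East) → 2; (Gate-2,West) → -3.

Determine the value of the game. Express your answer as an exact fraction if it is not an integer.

Row minima: Gate-1 → -12, Gate-2 → -3; maximin = -3.
Column maxima: East → 2, West → 2; minimax = 2.
-3 ≠ 2, so there is no saddle point; optimal play is mixed.
Let the inspector play Gate-1 with probability p. Expected payoff against East: (-12)p + 2(1−p) = −14p + 2; against West: 2p + (-3)(1−p) = 5p − 3.
Setting these equal: −14p + 2 = 5p − 3 ⇒ −19p = -5 ⇒ p = 5/19, and the value is (-14)·(5/19) + 2 = -32/19.
For the smuggler: with q = P(East), equating Gate-1's and Gate-2's payoffs gives −14q + 2 = 5q − 3 ⇒ q = 5/19.

-32/19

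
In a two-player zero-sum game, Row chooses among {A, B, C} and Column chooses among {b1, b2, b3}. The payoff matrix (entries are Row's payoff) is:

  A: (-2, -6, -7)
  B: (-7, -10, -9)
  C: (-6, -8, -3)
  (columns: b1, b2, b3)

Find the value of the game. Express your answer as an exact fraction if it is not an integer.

-19/3

Row minima: A → -7, B → -10, C → -8; maximin = -7.
Column maxima: b1 → -2, b2 → -6, b3 → -3; minimax = -6.
-7 ≠ -6, so there is no saddle point; optimal play is mixed.
B is strictly dominated by A, so Row never plays it.
b1 is strictly dominated by b2 (it gives Row strictly more in every row), so Column never plays it.
On the remaining 2×2 (A, C vs b2, b3):
Let Row play A with probability p. Expected payoff against b2: (-6)p + (-8)(1−p) = 2p − 8; against b3: (-7)p + (-3)(1−p) = −4p − 3.
Setting these equal: 2p − 8 = −4p − 3 ⇒ 6p = 5 ⇒ p = 5/6, and the value is (2)·(5/6) − 8 = -19/3.
For Column: with q = P(b2), equating A's and C's payoffs gives q − 7 = −5q − 3 ⇒ q = 2/3.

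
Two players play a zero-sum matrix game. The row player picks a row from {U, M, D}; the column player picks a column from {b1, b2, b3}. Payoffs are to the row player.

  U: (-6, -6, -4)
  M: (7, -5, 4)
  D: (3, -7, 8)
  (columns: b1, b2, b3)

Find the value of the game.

-5

Row minima: U → -6, M → -5, D → -7; maximin = -5.
Column maxima: b1 → 7, b2 → -5, b3 → 8; minimax = -5.
Since maximin = minimax = -5, there is a saddle point and the value is -5.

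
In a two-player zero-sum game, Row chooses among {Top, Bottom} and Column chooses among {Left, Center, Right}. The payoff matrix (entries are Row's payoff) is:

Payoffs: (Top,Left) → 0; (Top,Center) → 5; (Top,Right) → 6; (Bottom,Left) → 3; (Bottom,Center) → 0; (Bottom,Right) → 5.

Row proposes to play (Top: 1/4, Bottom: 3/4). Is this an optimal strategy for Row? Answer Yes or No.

No

Against Left this mix gives (1/4)·0 + (3/4)·3 = 9/4.
Against Center this mix gives (1/4)·5 + (3/4)·0 = 5/4.
Against Right this mix gives (1/4)·6 + (3/4)·5 = 21/4.
Column will play Center, holding Row to 5/4. Shifting weight toward the row that does better against Center would raise this floor (the equalizing mix achieves 15/8 against both Center and Left), so the proposed strategy is not optimal.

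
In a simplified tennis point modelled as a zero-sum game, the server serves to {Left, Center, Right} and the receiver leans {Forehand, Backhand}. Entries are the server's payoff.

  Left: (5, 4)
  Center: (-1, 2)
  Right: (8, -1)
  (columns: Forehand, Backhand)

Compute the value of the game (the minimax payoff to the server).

Row minima: Left → 4, Center → -1, Right → -1; maximin = 4.
Column maxima: Forehand → 8, Backhand → 4; minimax = 4.
Since maximin = minimax = 4, there is a saddle point and the value is 4.

4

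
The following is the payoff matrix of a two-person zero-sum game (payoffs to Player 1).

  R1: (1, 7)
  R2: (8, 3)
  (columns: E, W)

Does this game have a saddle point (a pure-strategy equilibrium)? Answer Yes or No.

No

Row minima: R1 → 1, R2 → 3; maximin = 3.
Column maxima: E → 8, W → 7; minimax = 7.
3 ≠ 7, so no pure-strategy equilibrium exists.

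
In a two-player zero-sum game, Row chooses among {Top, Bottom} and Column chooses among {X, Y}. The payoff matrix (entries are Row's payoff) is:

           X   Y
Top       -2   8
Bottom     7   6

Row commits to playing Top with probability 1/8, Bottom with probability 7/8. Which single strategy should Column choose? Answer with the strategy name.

If Column plays X, Row's expected payoff is (1/8)·(-2) + (7/8)·7 = 47/8.
If Column plays Y, Row's expected payoff is (1/8)·8 + (7/8)·6 = 25/4.
Column minimizes Row's payoff; the smallest is 47/8, so the best response is X.

X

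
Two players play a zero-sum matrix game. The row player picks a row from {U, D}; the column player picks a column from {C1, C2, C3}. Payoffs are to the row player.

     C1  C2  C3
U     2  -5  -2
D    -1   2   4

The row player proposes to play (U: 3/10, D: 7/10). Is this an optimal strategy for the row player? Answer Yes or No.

Against C1 this mix gives (3/10)·2 + (7/10)·(-1) = -1/10.
Against C2 this mix gives (3/10)·(-5) + (7/10)·2 = -1/10.
Against C3 this mix gives (3/10)·(-2) + (7/10)·4 = 11/5.
All of the column player's active replies (C1, C2) yield -1/10, and no column does worse for the row player. The mix makes the column player indifferent and guarantees -1/10, so it is optimal.

Yes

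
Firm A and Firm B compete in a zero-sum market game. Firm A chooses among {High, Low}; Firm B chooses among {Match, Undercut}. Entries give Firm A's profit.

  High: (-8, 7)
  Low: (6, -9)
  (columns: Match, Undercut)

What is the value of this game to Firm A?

-1

Row minima: High → -8, Low → -9; maximin = -8.
Column maxima: Match → 6, Undercut → 7; minimax = 6.
-8 ≠ 6, so there is no saddle point; optimal play is mixed.
Let Firm A play High with probability p. Expected payoff against Match: (-8)p + 6(1−p) = −14p + 6; against Undercut: 7p + (-9)(1−p) = 16p − 9.
Setting these equal: −14p + 6 = 16p − 9 ⇒ −30p = -15 ⇒ p = 1/2, and the value is (-14)·(1/2) + 6 = -1.
For Firm B: with q = P(Match), equating High's and Low's payoffs gives −15q + 7 = 15q − 9 ⇒ q = 8/15.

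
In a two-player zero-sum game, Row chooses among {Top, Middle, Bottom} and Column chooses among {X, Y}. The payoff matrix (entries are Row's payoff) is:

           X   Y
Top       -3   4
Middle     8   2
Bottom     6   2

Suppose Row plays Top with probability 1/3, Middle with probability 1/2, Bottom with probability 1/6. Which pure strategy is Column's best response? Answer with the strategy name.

If Column plays X, Row's expected payoff is (1/3)·(-3) + (1/2)·8 + (1/6)·6 = 4.
If Column plays Y, Row's expected payoff is (1/3)·4 + (1/2)·2 + (1/6)·2 = 8/3.
Column minimizes Row's payoff; the smallest is 8/3, so the best response is Y.

Y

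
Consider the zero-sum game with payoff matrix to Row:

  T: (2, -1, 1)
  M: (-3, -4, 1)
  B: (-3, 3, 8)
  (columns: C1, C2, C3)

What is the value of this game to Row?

Row minima: T → -1, M → -4, B → -3; maximin = -1.
Column maxima: C1 → 2, C2 → 3, C3 → 8; minimax = 2.
-1 ≠ 2, so there is no saddle point; optimal play is mixed.
C3 is strictly dominated by C2 (it gives Row strictly more in every row), so Column never plays it.
With C3 eliminated, M is strictly dominated by T (T gives Row strictly more in every remaining column), so Row never plays it.
On the remaining 2×2 (T, B vs C1, C2):
Let Row play T with probability p. Expected payoff against C1: 2p + (-3)(1−p) = 5p − 3; against C2: (-1)p + 3(1−p) = −4p + 3.
Setting these equal: 5p − 3 = −4p + 3 ⇒ 9p = 6 ⇒ p = 2/3, and the value is (5)·(2/3) − 3 = 1/3.
For Column: with q = P(C1), equating T's and B's payoffs gives 3q − 1 = −6q + 3 ⇒ q = 4/9.

1/3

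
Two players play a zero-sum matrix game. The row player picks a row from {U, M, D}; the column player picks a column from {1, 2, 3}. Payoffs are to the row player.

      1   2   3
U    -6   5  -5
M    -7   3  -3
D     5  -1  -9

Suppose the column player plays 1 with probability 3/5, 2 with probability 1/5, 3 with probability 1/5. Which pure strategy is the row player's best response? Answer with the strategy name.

D

Expected payoff of U: (3/5)·(-6) + (1/5)·5 + (1/5)·(-5) = -18/5.
Expected payoff of M: (3/5)·(-7) + (1/5)·3 + (1/5)·(-3) = -21/5.
Expected payoff of D: (3/5)·5 + (1/5)·(-1) + (1/5)·(-9) = 1.
The largest is 1, so the row player's best response is D.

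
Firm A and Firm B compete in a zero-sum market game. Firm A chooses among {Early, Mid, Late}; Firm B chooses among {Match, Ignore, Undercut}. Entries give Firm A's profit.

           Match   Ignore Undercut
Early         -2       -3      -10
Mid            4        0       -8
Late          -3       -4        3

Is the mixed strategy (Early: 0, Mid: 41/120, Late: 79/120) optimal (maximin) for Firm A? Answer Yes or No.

Against Match this mix gives (41/120)·4 + (79/120)·(-3) = -73/120.
Against Ignore this mix gives (41/120)·0 + (79/120)·(-4) = -79/30.
Against Undercut this mix gives (41/120)·(-8) + (79/120)·3 = -91/120.
Firm B will play Ignore, holding Firm A to -79/30. Shifting weight toward the row that does better against Ignore would raise this floor (the equalizing mix achieves -32/15 against both Ignore and Undercut), so the proposed strategy is not optimal.

No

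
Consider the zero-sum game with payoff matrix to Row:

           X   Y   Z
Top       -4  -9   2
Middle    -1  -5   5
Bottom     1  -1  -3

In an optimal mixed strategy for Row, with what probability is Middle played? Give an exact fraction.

1/6

Row minima: Top → -9, Middle → -5, Bottom → -3; maximin = -3.
Column maxima: X → 1, Y → -1, Z → 5; minimax = -1.
-3 ≠ -1, so there is no saddle point; optimal play is mixed.
Top is strictly dominated by Middle, so Row never plays it.
X is strictly dominated by Y (it gives Row strictly more in every row), so Column never plays it.
On the remaining 2×2 (Middle, Bottom vs Y, Z):
Let Row play Middle with probability p. Expected payoff against Y: (-5)p + (-1)(1−p) = −4p − 1; against Z: 5p + (-3)(1−p) = 8p − 3.
Setting these equal: −4p − 1 = 8p − 3 ⇒ −12p = -2 ⇒ p = 1/6, and the value is (-4)·(1/6) − 1 = -5/3.
For Column: with q = P(Y), equating Middle's and Bottom's payoffs gives −10q + 5 = 2q − 3 ⇒ q = 2/3.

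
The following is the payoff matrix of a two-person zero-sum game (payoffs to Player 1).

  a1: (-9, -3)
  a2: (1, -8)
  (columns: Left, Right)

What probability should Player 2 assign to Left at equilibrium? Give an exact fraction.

Row minima: a1 → -9, a2 → -8; maximin = -8.
Column maxima: Left → 1, Right → -3; minimax = -3.
-8 ≠ -3, so there is no saddle point; optimal play is mixed.
Let Player 1 play a1 with probability p. Expected payoff against Left: (-9)p + 1(1−p) = −10p + 1; against Right: (-3)p + (-8)(1−p) = 5p − 8.
Setting these equal: −10p + 1 = 5p − 8 ⇒ −15p = -9 ⇒ p = 3/5, and the value is (-10)·(3/5) + 1 = -5.
For Player 2: with q = P(Left), equating a1's and a2's payoffs gives −6q − 3 = 9q − 8 ⇒ q = 1/3.

1/3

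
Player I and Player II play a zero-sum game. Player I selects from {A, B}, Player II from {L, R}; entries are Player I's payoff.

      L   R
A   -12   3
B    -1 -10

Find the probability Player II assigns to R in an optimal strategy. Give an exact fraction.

Row minima: A → -12, B → -10; maximin = -10.
Column maxima: L → -1, R → 3; minimax = -1.
-10 ≠ -1, so there is no saddle point; optimal play is mixed.
Let Player I play A with probability p. Expected payoff against L: (-12)p + (-1)(1−p) = −11p − 1; against R: 3p + (-10)(1−p) = 13p − 10.
Setting these equal: −11p − 1 = 13p − 10 ⇒ −24p = -9 ⇒ p = 3/8, and the value is (-11)·(3/8) − 1 = -41/8.
For Player II: with q = P(L), equating A's and B's payoffs gives −15q + 3 = 9q − 10 ⇒ q = 13/24.

11/24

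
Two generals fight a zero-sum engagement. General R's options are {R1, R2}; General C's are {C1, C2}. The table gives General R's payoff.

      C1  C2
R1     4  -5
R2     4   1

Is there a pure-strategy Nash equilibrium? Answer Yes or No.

Row minima: R1 → -5, R2 → 1; maximin = 1.
Column maxima: C1 → 4, C2 → 1; minimax = 1.
maximin = minimax = 1, so a saddle point exists.

Yes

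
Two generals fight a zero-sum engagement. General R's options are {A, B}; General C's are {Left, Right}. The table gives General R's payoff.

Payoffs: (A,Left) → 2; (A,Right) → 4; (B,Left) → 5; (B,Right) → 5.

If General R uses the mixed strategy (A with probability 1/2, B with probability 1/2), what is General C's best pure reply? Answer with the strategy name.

Left

If General C plays Left, General R's expected payoff is (1/2)·2 + (1/2)·5 = 7/2.
If General C plays Right, General R's expected payoff is (1/2)·4 + (1/2)·5 = 9/2.
General C minimizes General R's payoff; the smallest is 7/2, so the best response is Left.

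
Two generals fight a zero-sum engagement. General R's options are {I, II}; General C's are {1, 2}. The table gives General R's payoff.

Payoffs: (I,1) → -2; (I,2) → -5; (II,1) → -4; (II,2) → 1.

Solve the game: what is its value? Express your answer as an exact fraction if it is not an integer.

-11/4

Row minima: I → -5, II → -4; maximin = -4.
Column maxima: 1 → -2, 2 → 1; minimax = -2.
-4 ≠ -2, so there is no saddle point; optimal play is mixed.
Let General R play I with probability p. Expected payoff against 1: (-2)p + (-4)(1−p) = 2p − 4; against 2: (-5)p + 1(1−p) = −6p + 1.
Setting these equal: 2p − 4 = −6p + 1 ⇒ 8p = 5 ⇒ p = 5/8, and the value is (2)·(5/8) − 4 = -11/4.
For General C: with q = P(1), equating I's and II's payoffs gives 3q − 5 = −5q + 1 ⇒ q = 3/4.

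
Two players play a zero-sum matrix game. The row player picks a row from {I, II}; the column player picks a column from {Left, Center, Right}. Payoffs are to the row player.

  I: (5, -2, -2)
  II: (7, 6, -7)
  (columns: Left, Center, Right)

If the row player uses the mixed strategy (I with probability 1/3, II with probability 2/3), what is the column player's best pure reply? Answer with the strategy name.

If the column player plays Left, the row player's expected payoff is (1/3)·5 + (2/3)·7 = 19/3.
If the column player plays Center, the row player's expected payoff is (1/3)·(-2) + (2/3)·6 = 10/3.
If the column player plays Right, the row player's expected payoff is (1/3)·(-2) + (2/3)·(-7) = -16/3.
The column player minimizes the row player's payoff; the smallest is -16/3, so the best response is Right.

Right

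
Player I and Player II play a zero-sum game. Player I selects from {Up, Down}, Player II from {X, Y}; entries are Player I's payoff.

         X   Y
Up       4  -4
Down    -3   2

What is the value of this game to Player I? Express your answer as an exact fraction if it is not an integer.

-4/13

Row minima: Up → -4, Down → -3; maximin = -3.
Column maxima: X → 4, Y → 2; minimax = 2.
-3 ≠ 2, so there is no saddle point; optimal play is mixed.
Let Player I play Up with probability p. Expected payoff against X: 4p + (-3)(1−p) = 7p − 3; against Y: (-4)p + 2(1−p) = −6p + 2.
Setting these equal: 7p − 3 = −6p + 2 ⇒ 13p = 5 ⇒ p = 5/13, and the value is (7)·(5/13) − 3 = -4/13.
For Player II: with q = P(X), equating Up's and Down's payoffs gives 8q − 4 = −5q + 2 ⇒ q = 6/13.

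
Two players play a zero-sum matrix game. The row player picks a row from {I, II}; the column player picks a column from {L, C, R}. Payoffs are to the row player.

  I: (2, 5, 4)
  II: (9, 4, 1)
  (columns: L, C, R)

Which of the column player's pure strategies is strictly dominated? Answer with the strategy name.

C

R holds the row player's payoff strictly below C in every row: 4 < 5, 1 < 4.
So C is strictly dominated for the column player.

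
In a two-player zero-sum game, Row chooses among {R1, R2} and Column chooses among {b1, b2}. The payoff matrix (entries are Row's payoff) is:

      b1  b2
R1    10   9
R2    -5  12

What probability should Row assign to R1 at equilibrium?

Row minima: R1 → 9, R2 → -5; maximin = 9.
Column maxima: b1 → 10, b2 → 12; minimax = 10.
9 ≠ 10, so there is no saddle point; optimal play is mixed.
Let Row play R1 with probability p. Expected payoff against b1: 10p + (-5)(1−p) = 15p − 5; against b2: 9p + 12(1−p) = −3p + 12.
Setting these equal: 15p − 5 = −3p + 12 ⇒ 18p = 17 ⇒ p = 17/18, and the value is (15)·(17/18) − 5 = 55/6.
For Column: with q = P(b1), equating R1's and R2's payoffs gives q + 9 = −17q + 12 ⇒ q = 1/6.

17/18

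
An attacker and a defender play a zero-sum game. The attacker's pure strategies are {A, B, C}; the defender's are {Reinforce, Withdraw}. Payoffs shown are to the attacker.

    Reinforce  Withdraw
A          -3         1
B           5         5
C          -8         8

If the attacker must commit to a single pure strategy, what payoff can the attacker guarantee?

5

Row minima: A → -3, B → 5, C → -8.
The best of these is 5.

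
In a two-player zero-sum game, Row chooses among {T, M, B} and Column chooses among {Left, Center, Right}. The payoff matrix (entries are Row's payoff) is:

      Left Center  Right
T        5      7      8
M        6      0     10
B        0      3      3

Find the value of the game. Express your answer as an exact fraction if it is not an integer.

Row minima: T → 5, M → 0, B → 0; maximin = 5.
Column maxima: Left → 6, Center → 7, Right → 10; minimax = 6.
5 ≠ 6, so there is no saddle point; optimal play is mixed.
B is strictly dominated by T, so Row never plays it.
Right is strictly dominated by Left (it gives Row strictly more in every row), so Column never plays it.
On the remaining 2×2 (T, M vs Left, Center):
Let Row play T with probability p. Expected payoff against Left: 5p + 6(1−p) = −p + 6; against Center: 7p + 0(1−p) = 7p.
Setting these equal: −p + 6 = 7p ⇒ −8p = -6 ⇒ p = 3/4, and the value is (-1)·(3/4) + 6 = 21/4.
For Column: with q = P(Left), equating T's and M's payoffs gives −2q + 7 = 6q ⇒ q = 7/8.

21/4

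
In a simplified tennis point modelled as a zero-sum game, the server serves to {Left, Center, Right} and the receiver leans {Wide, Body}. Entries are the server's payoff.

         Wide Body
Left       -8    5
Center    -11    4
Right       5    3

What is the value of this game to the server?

49/15

Row minima: Left → -8, Center → -11, Right → 3; maximin = 3.
Column maxima: Wide → 5, Body → 5; minimax = 5.
3 ≠ 5, so there is no saddle point; optimal play is mixed.
Center is strictly dominated by Left, so the server never plays it.
On the remaining 2×2 (Left, Right vs Wide, Body):
Let the server play Left with probability p. Expected payoff against Wide: (-8)p + 5(1−p) = −13p + 5; against Body: 5p + 3(1−p) = 2p + 3.
Setting these equal: −13p + 5 = 2p + 3 ⇒ −15p = -2 ⇒ p = 2/15, and the value is (-13)·(2/15) + 5 = 49/15.
For the receiver: with q = P(Wide), equating Left's and Right's payoffs gives −13q + 5 = 2q + 3 ⇒ q = 2/15.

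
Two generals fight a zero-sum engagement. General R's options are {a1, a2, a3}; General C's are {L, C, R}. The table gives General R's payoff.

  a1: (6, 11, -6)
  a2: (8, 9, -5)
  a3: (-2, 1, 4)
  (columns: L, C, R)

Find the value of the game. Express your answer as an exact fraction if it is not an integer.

22/19

Row minima: a1 → -6, a2 → -5, a3 → -2; maximin = -2.
Column maxima: L → 8, C → 11, R → 4; minimax = 4.
-2 ≠ 4, so there is no saddle point; optimal play is mixed.
C is strictly dominated by L (it gives General R strictly more in every row), so General C never plays it.
With C eliminated, a1 is strictly dominated by a2 (a2 gives General R strictly more in every remaining column), so General R never plays it.
On the remaining 2×2 (a2, a3 vs L, R):
Let General R play a2 with probability p. Expected payoff against L: 8p + (-2)(1−p) = 10p − 2; against R: (-5)p + 4(1−p) = −9p + 4.
Setting these equal: 10p − 2 = −9p + 4 ⇒ 19p = 6 ⇒ p = 6/19, and the value is (10)·(6/19) − 2 = 22/19.
For General C: with q = P(L), equating a2's and a3's payoffs gives 13q − 5 = −6q + 4 ⇒ q = 9/19.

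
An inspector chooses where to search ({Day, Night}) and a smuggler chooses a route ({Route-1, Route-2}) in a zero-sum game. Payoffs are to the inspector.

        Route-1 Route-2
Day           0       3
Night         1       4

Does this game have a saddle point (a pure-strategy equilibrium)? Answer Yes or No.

Row minima: Day → 0, Night → 1; maximin = 1.
Column maxima: Route-1 → 1, Route-2 → 4; minimax = 1.
maximin = minimax = 1, so a saddle point exists.

Yes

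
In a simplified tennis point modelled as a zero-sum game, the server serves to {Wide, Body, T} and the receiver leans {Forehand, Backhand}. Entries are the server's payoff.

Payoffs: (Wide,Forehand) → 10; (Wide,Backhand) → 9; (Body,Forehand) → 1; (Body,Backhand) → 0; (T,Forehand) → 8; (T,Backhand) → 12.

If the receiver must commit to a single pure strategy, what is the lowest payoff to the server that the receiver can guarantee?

Column maxima: Forehand → 10, Backhand → 12.
The smallest of these is 10.

10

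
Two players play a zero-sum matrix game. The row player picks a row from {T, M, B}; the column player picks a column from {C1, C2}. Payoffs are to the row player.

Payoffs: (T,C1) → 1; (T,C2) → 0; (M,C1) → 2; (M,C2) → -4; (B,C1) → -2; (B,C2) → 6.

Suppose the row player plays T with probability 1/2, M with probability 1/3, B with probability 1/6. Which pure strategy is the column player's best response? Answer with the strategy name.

C2

If the column player plays C1, the row player's expected payoff is (1/2)·1 + (1/3)·2 + (1/6)·(-2) = 5/6.
If the column player plays C2, the row player's expected payoff is (1/2)·0 + (1/3)·(-4) + (1/6)·6 = -1/3.
The column player minimizes the row player's payoff; the smallest is -1/3, so the best response is C2.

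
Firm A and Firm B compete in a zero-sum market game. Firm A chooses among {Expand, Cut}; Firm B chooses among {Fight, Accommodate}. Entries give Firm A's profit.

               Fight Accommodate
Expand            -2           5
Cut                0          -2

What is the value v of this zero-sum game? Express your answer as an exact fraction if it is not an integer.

Row minima: Expand → -2, Cut → -2; maximin = -2.
Column maxima: Fight → 0, Accommodate → 5; minimax = 0.
-2 ≠ 0, so there is no saddle point; optimal play is mixed.
Let Firm A play Expand with probability p. Expected payoff against Fight: (-2)p + 0(1−p) = −2p; against Accommodate: 5p + (-2)(1−p) = 7p − 2.
Setting these equal: −2p = 7p − 2 ⇒ −9p = -2 ⇒ p = 2/9, and the value is (-2)·(2/9) = -4/9.
For Firm B: with q = P(Fight), equating Expand's and Cut's payoffs gives −7q + 5 = 2q − 2 ⇒ q = 7/9.

-4/9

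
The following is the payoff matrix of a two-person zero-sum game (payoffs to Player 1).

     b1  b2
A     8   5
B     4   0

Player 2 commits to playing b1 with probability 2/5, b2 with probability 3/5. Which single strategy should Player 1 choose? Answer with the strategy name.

A

Expected payoff of A: (2/5)·8 + (3/5)·5 = 31/5.
Expected payoff of B: (2/5)·4 + (3/5)·0 = 8/5.
The largest is 31/5, so Player 1's best response is A.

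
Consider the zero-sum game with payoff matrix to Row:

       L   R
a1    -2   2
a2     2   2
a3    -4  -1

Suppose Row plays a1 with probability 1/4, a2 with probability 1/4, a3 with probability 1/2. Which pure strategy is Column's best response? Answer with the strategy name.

If Column plays L, Row's expected payoff is (1/4)·(-2) + (1/4)·2 + (1/2)·(-4) = -2.
If Column plays R, Row's expected payoff is (1/4)·2 + (1/4)·2 + (1/2)·(-1) = 1/2.
Column minimizes Row's payoff; the smallest is -2, so the best response is L.

L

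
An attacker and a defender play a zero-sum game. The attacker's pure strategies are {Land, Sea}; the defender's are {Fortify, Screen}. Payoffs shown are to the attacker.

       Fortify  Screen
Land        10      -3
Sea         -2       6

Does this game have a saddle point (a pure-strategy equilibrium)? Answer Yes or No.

Row minima: Land → -3, Sea → -2; maximin = -2.
Column maxima: Fortify → 10, Screen → 6; minimax = 6.
-2 ≠ 6, so no pure-strategy equilibrium exists.

No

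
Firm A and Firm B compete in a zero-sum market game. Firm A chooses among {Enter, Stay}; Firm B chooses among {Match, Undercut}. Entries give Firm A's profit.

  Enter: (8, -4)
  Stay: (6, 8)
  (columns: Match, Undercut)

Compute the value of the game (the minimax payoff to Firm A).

44/7

Row minima: Enter → -4, Stay → 6; maximin = 6.
Column maxima: Match → 8, Undercut → 8; minimax = 8.
6 ≠ 8, so there is no saddle point; optimal play is mixed.
Let Firm A play Enter with probability p. Expected payoff against Match: 8p + 6(1−p) = 2p + 6; against Undercut: (-4)p + 8(1−p) = −12p + 8.
Setting these equal: 2p + 6 = −12p + 8 ⇒ 14p = 2 ⇒ p = 1/7, and the value is (2)·(1/7) + 6 = 44/7.
For Firm B: with q = P(Match), equating Enter's and Stay's payoffs gives 12q − 4 = −2q + 8 ⇒ q = 6/7.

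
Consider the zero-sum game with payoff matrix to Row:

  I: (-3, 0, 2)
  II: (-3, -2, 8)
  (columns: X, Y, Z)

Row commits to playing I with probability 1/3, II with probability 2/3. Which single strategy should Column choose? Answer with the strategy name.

X

If Column plays X, Row's expected payoff is (1/3)·(-3) + (2/3)·(-3) = -3.
If Column plays Y, Row's expected payoff is (1/3)·0 + (2/3)·(-2) = -4/3.
If Column plays Z, Row's expected payoff is (1/3)·2 + (2/3)·8 = 6.
Column minimizes Row's payoff; the smallest is -3, so the best response is X.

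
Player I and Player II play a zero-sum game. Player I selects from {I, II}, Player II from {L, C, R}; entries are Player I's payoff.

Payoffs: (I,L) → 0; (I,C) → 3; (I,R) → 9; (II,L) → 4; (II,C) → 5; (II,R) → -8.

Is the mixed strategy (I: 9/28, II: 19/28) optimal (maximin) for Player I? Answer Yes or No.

No

Against L this mix gives (9/28)·0 + (19/28)·4 = 19/7.
Against C this mix gives (9/28)·3 + (19/28)·5 = 61/14.
Against R this mix gives (9/28)·9 + (19/28)·(-8) = -71/28.
Player II will play R, holding Player I to -71/28. Shifting weight toward the row that does better against R would raise this floor (the equalizing mix achieves 12/7 against both R and L), so the proposed strategy is not optimal.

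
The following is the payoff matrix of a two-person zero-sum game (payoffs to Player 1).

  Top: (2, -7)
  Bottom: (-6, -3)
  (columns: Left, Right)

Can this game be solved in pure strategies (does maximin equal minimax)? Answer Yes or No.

Row minima: Top → -7, Bottom → -6; maximin = -6.
Column maxima: Left → 2, Right → -3; minimax = -3.
-6 ≠ -3, so no pure-strategy equilibrium exists.

No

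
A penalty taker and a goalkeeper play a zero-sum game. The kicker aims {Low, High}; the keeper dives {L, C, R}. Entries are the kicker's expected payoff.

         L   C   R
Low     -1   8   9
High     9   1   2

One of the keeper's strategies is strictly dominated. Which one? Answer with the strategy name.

C holds the kicker's payoff strictly below R in every row: 8 < 9, 1 < 2.
So R is strictly dominated for the keeper.

R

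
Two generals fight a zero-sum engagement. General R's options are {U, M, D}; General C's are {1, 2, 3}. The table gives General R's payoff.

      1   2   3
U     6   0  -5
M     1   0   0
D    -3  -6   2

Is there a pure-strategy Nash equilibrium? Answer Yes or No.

Row minima: U → -5, M → 0, D → -6; maximin = 0.
Column maxima: 1 → 6, 2 → 0, 3 → 2; minimax = 0.
maximin = minimax = 0, so a saddle point exists.

Yes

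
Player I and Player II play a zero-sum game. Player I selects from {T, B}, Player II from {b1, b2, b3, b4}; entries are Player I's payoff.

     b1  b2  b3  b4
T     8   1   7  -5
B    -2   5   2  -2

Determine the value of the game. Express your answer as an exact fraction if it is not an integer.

-2

Row minima: T → -5, B → -2; maximin = -2.
Column maxima: b1 → 8, b2 → 5, b3 → 7, b4 → -2; minimax = -2.
Since maximin = minimax = -2, there is a saddle point and the value is -2.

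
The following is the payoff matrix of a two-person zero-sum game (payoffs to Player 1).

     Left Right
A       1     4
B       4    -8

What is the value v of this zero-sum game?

8/5

Row minima: A → 1, B → -8; maximin = 1.
Column maxima: Left → 4, Right → 4; minimax = 4.
1 ≠ 4, so there is no saddle point; optimal play is mixed.
Let Player 1 play A with probability p. Expected payoff against Left: 1p + 4(1−p) = −3p + 4; against Right: 4p + (-8)(1−p) = 12p − 8.
Setting these equal: −3p + 4 = 12p − 8 ⇒ −15p = -12 ⇒ p = 4/5, and the value is (-3)·(4/5) + 4 = 8/5.
For Player 2: with q = P(Left), equating A's and B's payoffs gives −3q + 4 = 12q − 8 ⇒ q = 4/5.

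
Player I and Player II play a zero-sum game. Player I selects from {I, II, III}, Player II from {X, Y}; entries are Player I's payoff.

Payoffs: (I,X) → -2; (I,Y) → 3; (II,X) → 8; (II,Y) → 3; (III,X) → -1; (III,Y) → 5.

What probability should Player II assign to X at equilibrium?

Row minima: I → -2, II → 3, III → -1; maximin = 3.
Column maxima: X → 8, Y → 5; minimax = 5.
3 ≠ 5, so there is no saddle point; optimal play is mixed.
I is strictly dominated by III, so Player I never plays it.
On the remaining 2×2 (II, III vs X, Y):
Let Player I play II with probability p. Expected payoff against X: 8p + (-1)(1−p) = 9p − 1; against Y: 3p + 5(1−p) = −2p + 5.
Setting these equal: 9p − 1 = −2p + 5 ⇒ 11p = 6 ⇒ p = 6/11, and the value is (9)·(6/11) − 1 = 43/11.
For Player II: with q = P(X), equating II's and III's payoffs gives 5q + 3 = −6q + 5 ⇒ q = 2/11.

2/11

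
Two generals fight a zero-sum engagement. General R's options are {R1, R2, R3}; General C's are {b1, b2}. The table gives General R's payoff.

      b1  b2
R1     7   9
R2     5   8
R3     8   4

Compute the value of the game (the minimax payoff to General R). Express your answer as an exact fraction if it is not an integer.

22/3

Row minima: R1 → 7, R2 → 5, R3 → 4; maximin = 7.
Column maxima: b1 → 8, b2 → 9; minimax = 8.
7 ≠ 8, so there is no saddle point; optimal play is mixed.
R2 is strictly dominated by R1, so General R never plays it.
On the remaining 2×2 (R1, R3 vs b1, b2):
Let General R play R1 with probability p. Expected payoff against b1: 7p + 8(1−p) = −p + 8; against b2: 9p + 4(1−p) = 5p + 4.
Setting these equal: −p + 8 = 5p + 4 ⇒ −6p = -4 ⇒ p = 2/3, and the value is (-1)·(2/3) + 8 = 22/3.
For General C: with q = P(b1), equating R1's and R3's payoffs gives −2q + 9 = 4q + 4 ⇒ q = 5/6.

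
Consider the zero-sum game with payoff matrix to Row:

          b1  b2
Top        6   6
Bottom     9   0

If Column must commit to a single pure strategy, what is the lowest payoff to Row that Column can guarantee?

Column maxima: b1 → 9, b2 → 6.
The smallest of these is 6.

6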